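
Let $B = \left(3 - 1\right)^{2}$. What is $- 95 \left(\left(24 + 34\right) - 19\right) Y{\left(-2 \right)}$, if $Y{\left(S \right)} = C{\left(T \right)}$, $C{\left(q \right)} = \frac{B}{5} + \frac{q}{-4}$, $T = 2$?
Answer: $- \frac{2223}{2} \approx -1111.5$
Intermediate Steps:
$B = 4$ ($B = 2^{2} = 4$)
$C{\left(q \right)} = \frac{4}{5} - \frac{q}{4}$ ($C{\left(q \right)} = \frac{4}{5} + \frac{q}{-4} = 4 \cdot \frac{1}{5} + q \left(- \frac{1}{4}\right) = \frac{4}{5} - \frac{q}{4}$)
$Y{\left(S \right)} = \frac{3}{10}$ ($Y{\left(S \right)} = \frac{4}{5} - \frac{1}{2} = \frac{3}{10}$)
$- 95 \left(\left(24 + 34\right) - 19\right) Y{\left(-2 \right)} = - 95 \left(\left(24 + 34\right) - 19\right) \frac{3}{10} = - 95 \left(58 - 19\right) \frac{3}{10} = \left(-95\right) 39 \cdot \frac{3}{10} = \left(-3705\right) \frac{3}{10} = - \frac{2223}{2}$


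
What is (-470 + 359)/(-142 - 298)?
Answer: 111/440 ≈ 0.25227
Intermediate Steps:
(-470 + 359)/(-142 - 298) = -111/(-440) = -111*(-1/440) = 111/440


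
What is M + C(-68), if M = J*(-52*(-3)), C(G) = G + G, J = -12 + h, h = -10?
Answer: -3568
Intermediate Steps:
J = -22 (J = -12 - 10 = -22)
C(G) = 2*G
M = -3432 (M = -(-1144)*(-3) = -22*156 = -3432)
M + C(-68) = -3432 + 2*(-68) = -3432 - 136 = -3568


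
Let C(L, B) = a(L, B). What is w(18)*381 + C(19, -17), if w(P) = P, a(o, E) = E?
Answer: 6841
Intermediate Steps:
C(L, B) = B
w(18)*381 + C(19, -17) = 18*381 - 17 = 6858 - 17 = 6841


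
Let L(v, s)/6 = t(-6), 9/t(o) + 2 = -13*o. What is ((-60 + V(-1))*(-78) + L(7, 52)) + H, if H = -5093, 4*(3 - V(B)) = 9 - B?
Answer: -17149/38 ≈ -451.29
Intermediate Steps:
t(o) = 9/(-2 - 13*o)
V(B) = ¾ + B/4 (V(B) = 3 - (9 - B)/4 = 3 + (-9/4 + B/4) = ¾ + B/4)
L(v, s) = 27/38 (L(v, s) = 6*(-9/(2 + 13*(-6))) = 6*(-9/(2 - 78)) = 6*(-9/(-76)) = 6*(-9*(-1/76)) = 6*(9/76) = 27/38)
((-60 + V(-1))*(-78) + L(7, 52)) + H = ((-60 + (¾ + (¼)*(-1)))*(-78) + 27/38) - 5093 = ((-60 + (¾ - ¼))*(-78) + 27/38) - 5093 = ((-60 + ½)*(-78) + 27/38) - 5093 = (-119/2*(-78) + 27/38) - 5093 = (4641 + 27/38) - 5093 = 176385/38 - 5093 = -17149/38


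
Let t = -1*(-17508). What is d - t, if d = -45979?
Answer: -63487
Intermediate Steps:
t = 17508
d - t = -45979 - 1*17508 = -45979 - 17508 = -63487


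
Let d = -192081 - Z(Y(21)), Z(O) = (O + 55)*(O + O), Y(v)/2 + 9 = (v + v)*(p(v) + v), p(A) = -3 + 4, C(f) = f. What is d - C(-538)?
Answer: -7090643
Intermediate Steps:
p(A) = 1
Y(v) = -18 + 4*v*(1 + v) (Y(v) = -18 + 2*((v + v)*(1 + v)) = -18 + 2*((2*v)*(1 + v)) = -18 + 2*(2*v*(1 + v)) = -18 + 4*v*(1 + v))
Z(O) = 2*O*(55 + O) (Z(O) = (55 + O)*(2*O) = 2*O*(55 + O))
d = -7091181 (d = -192081 - 2*(-18 + 4*21 + 4*21²)*(55 + (-18 + 4*21 + 4*21²)) = -192081 - 2*(-18 + 84 + 4*441)*(55 + (-18 + 84 + 4*441)) = -192081 - 2*(-18 + 84 + 1764)*(55 + (-18 + 84 + 1764)) = -192081 - 2*1830*(55 + 1830) = -192081 - 2*1830*1885 = -192081 - 1*6899100 = -192081 - 6899100 = -7091181)
d - C(-538) = -7091181 - 1*(-538) = -7091181 + 538 = -7090643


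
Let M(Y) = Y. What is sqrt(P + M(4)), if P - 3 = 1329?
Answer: 2*sqrt(334) ≈ 36.551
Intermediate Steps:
P = 1332 (P = 3 + 1329 = 1332)
sqrt(P + M(4)) = sqrt(1332 + 4) = sqrt(1336) = 2*sqrt(334)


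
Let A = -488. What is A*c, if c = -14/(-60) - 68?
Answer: 496052/15 ≈ 33070.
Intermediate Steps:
c = -2033/30 (c = -14*(-1/60) - 68 = 7/30 - 68 = -2033/30 ≈ -67.767)
A*c = -488*(-2033/30) = 496052/15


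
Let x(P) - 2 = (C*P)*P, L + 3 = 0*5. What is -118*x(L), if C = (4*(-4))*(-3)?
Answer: -51212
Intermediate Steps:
C = 48 (C = -16*(-3) = 48)
L = -3 (L = -3 + 0*5 = -3 + 0 = -3)
x(P) = 2 + 48*P² (x(P) = 2 + (48*P)*P = 2 + 48*P²)
-118*x(L) = -118*(2 + 48*(-3)²) = -118*(2 + 48*9) = -118*(2 + 432) = -118*434 = -51212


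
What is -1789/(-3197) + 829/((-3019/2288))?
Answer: -6058515153/9651743 ≈ -627.71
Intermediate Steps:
-1789/(-3197) + 829/((-3019/2288)) = -1789*(-1/3197) + 829/((-3019*1/2288)) = 1789/3197 + 829/(-3019/2288) = 1789/3197 + 829*(-2288/3019) = 1789/3197 - 1896752/3019 = -6058515153/9651743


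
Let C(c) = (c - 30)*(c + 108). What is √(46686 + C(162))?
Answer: √82326 ≈ 286.92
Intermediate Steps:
C(c) = (-30 + c)*(108 + c)
√(46686 + C(162)) = √(46686 + (-3240 + 162² + 78*162)) = √(46686 + (-3240 + 26244 + 12636)) = √(46686 + 35640) = √82326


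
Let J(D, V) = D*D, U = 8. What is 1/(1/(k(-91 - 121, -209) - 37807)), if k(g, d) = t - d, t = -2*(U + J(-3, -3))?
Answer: -37632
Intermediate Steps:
J(D, V) = D**2
t = -34 (t = -2*(8 + (-3)**2) = -2*(8 + 9) = -2*17 = -34)
k(g, d) = -34 - d
1/(1/(k(-91 - 121, -209) - 37807)) = 1/(1/((-34 - 1*(-209)) - 37807)) = 1/(1/((-34 + 209) - 37807)) = 1/(1/(175 - 37807)) = 1/(1/(-37632)) = 1/(-1/37632) = -37632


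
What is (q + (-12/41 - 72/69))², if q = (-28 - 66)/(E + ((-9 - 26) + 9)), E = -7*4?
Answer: 106110601/648262521 ≈ 0.16368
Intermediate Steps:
E = -28
q = 47/27 (q = (-28 - 66)/(-28 + ((-9 - 26) + 9)) = -94/(-28 + (-35 + 9)) = -94/(-28 - 26) = -94/(-54) = -94*(-1/54) = 47/27 ≈ 1.7407)
(q + (-12/41 - 72/69))² = (47/27 + (-12/41 - 72/69))² = (47/27 + (-12*1/41 - 72*1/69))² = (47/27 + (-12/41 - 24/23))² = (47/27 - 1260/943)² = (10301/25461)² = 106110601/648262521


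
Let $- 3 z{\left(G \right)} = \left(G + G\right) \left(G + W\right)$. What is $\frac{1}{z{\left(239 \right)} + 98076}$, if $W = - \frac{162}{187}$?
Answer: $\frac{561}{33734818} \approx 1.663 \cdot 10^{-5}$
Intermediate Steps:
$W = - \frac{162}{187}$ ($W = \left(-162\right) \frac{1}{187} = - \frac{162}{187} \approx -0.86631$)
$z{\left(G \right)} = - \frac{2 G \left(- \frac{162}{187} + G\right)}{3}$ ($z{\left(G \right)} = - \frac{\left(G + G\right) \left(G - \frac{162}{187}\right)}{3} = - \frac{2 G \left(- \frac{162}{187} + G\right)}{3}$)
$\frac{1}{z{\left(239 \right)} + 98076} = \frac{1}{\frac{2}{561} \cdot 239 \left(162 - 44693\right) + 98076} = \frac{1}{\frac{2}{561} \cdot 239 \left(-44531\right) + 98076} = \frac{1}{- \frac{21285818}{561} + 98076} = \frac{1}{\frac{33734818}{561}} = \frac{561}{33734818}$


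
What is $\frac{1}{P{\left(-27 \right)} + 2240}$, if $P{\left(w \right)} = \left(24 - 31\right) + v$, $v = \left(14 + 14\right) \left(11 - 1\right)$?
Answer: $\frac{1}{2513} \approx 0.00039793$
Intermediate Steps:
$v = 280$ ($v = 28 \cdot 10 = 280$)
$P{\left(w \right)} = 273$ ($P{\left(w \right)} = \left(24 - 31\right) + 280 = -7 + 280 = 273$)
$\frac{1}{P{\left(-27 \right)} + 2240} = \frac{1}{273 + 2240} = \frac{1}{2513}$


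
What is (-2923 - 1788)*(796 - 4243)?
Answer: 16238817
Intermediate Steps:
(-2923 - 1788)*(796 - 4243) = -4711*(-3447) = 16238817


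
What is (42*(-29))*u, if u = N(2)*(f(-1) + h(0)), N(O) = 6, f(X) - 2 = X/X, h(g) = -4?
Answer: 7308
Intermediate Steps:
f(X) = 3 (f(X) = 2 + X/X = 2 + 1 = 3)
u = -6 (u = 6*(3 - 4) = 6*(-1) = -6)
(42*(-29))*u = (42*(-29))*(-6) = -1218*(-6) = 7308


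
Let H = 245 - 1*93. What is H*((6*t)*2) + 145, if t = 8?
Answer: 14737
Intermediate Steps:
H = 152 (H = 245 - 93 = 152)
H*((6*t)*2) + 145 = 152*((6*8)*2) + 145 = 152*(48*2) + 145 = 152*96 + 145 = 14592 + 145 = 14737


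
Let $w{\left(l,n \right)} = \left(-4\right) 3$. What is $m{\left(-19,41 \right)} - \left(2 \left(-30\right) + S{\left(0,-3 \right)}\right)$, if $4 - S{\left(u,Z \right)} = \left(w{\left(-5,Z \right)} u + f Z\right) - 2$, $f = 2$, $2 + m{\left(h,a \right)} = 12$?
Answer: $58$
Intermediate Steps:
$m{\left(h,a \right)} = 10$ ($m{\left(h,a \right)} = -2 + 12 = 10$)
$w{\left(l,n \right)} = -12$
$S{\left(u,Z \right)} = 6 - 2 Z + 12 u$ ($S{\left(u,Z \right)} = 4 - \left(\left(- 12 u + 2 Z\right) - 2\right) = 4 - \left(-2 - 12 u + 2 Z\right) = 4 + \left(2 - 2 Z + 12 u\right) = 6 - 2 Z + 12 u$)
$m{\left(-19,41 \right)} - \left(2 \left(-30\right) + S{\left(0,-3 \right)}\right) = 10 - \left(2 \left(-30\right) + \left(6 - -6 + 12 \cdot 0\right)\right) = 10 - \left(-60 + \left(6 + 6 + 0\right)\right) = 10 - \left(-60 + 12\right) = 10 - -48 = 10 + 48 = 58$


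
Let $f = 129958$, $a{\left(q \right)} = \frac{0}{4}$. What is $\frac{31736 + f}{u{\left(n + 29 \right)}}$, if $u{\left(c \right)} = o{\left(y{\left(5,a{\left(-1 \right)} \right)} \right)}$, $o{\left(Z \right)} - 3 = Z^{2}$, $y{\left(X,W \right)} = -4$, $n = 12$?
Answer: $\frac{161694}{19} \approx 8510.2$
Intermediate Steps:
$a{\left(q \right)} = 0$ ($a{\left(q \right)} = 0 \cdot \frac{1}{4} = 0$)
$o{\left(Z \right)} = 3 + Z^{2}$
$u{\left(c \right)} = 19$ ($u{\left(c \right)} = 3 + \left(-4\right)^{2} = 3 + 16 = 19$)
$\frac{31736 + f}{u{\left(n + 29 \right)}} = \frac{31736 + 129958}{19} = 161694 \cdot \frac{1}{19} = \frac{161694}{19}$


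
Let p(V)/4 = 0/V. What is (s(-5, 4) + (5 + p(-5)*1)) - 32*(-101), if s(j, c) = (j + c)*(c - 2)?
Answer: 3235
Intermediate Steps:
p(V) = 0 (p(V) = 4*(0/V) = 4*0 = 0)
s(j, c) = (-2 + c)*(c + j) (s(j, c) = (c + j)*(-2 + c) = (-2 + c)*(c + j))
(s(-5, 4) + (5 + p(-5)*1)) - 32*(-101) = ((4² - 2*4 - 2*(-5) + 4*(-5)) + (5 + 0*1)) - 32*(-101) = ((16 - 8 + 10 - 20) + (5 + 0)) + 3232 = (-2 + 5) + 3232 = 3 + 3232 = 3235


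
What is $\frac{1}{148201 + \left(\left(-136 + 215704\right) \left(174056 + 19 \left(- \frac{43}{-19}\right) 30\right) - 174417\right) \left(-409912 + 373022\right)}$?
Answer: $- \frac{1}{1394398178626589} \approx -7.1716 \cdot 10^{-16}$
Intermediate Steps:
$\frac{1}{148201 + \left(\left(-136 + 215704\right) \left(174056 + 19 \left(- \frac{43}{-19}\right) 30\right) - 174417\right) \left(-409912 + 373022\right)} = \frac{1}{148201 + \left(215568 \left(174056 + 19 \left(\left(-43\right) \left(- \frac{1}{19}\right)\right) 30\right) - 174417\right) \left(-36890\right)} = \frac{1}{148201 + \left(215568 \left(174056 + 19 \cdot \frac{43}{19} \cdot 30\right) - 174417\right) \left(-36890\right)} = \frac{1}{148201 + \left(215568 \left(174056 + 43 \cdot 30\right) - 174417\right) \left(-36890\right)} = \frac{1}{148201 + \left(215568 \left(174056 + 1290\right) - 174417\right) \left(-36890\right)} = \frac{1}{148201 + \left(215568 \cdot 175346 - 174417\right) \left(-36890\right)} = \frac{1}{148201 + \left(37798986528 - 174417\right) \left(-36890\right)} = \frac{1}{148201 + 37798812111 \left(-36890\right)} = \frac{1}{148201 - 1394398178774790} = \frac{1}{-1394398178626589} = - \frac{1}{1394398178626589}$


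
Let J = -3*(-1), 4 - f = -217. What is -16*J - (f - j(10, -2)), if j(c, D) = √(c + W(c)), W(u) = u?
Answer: -269 + 2*√5 ≈ -264.53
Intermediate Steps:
f = 221 (f = 4 - 1*(-217) = 4 + 217 = 221)
J = 3
j(c, D) = √2*√c (j(c, D) = √(c + c) = √(2*c) = √2*√c)
-16*J - (f - j(10, -2)) = -16*3 - (221 - √2*√10) = -48 - (221 - 2*√5) = -48 + (-221 + 2*√5) = -269 + 2*√5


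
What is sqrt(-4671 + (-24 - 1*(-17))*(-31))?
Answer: I*sqrt(4454) ≈ 66.738*I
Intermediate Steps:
sqrt(-4671 + (-24 - 1*(-17))*(-31)) = sqrt(-4671 + (-24 + 17)*(-31)) = sqrt(-4671 - 7*(-31)) = sqrt(-4671 + 217) = sqrt(-4454) = I*sqrt(4454)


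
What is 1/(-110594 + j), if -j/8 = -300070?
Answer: 1/2289966 ≈ 4.3669e-7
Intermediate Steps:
j = 2400560 (j = -8*(-300070) = 2400560)
1/(-110594 + j) = 1/(-110594 + 2400560) = 1/2289966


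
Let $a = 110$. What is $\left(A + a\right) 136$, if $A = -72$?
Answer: $5168$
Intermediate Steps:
$\left(A + a\right) 136 = \left(-72 + 110\right) 136 = 38 \cdot 136 = 5168$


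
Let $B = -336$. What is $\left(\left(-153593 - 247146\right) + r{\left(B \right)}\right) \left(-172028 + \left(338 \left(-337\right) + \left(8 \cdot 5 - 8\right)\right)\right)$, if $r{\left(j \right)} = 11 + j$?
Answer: $114664999728$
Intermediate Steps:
$\left(\left(-153593 - 247146\right) + r{\left(B \right)}\right) \left(-172028 + \left(338 \left(-337\right) + \left(8 \cdot 5 - 8\right)\right)\right) = \left(\left(-153593 - 247146\right) + \left(11 - 336\right)\right) \left(-172028 + \left(338 \left(-337\right) + \left(8 \cdot 5 - 8\right)\right)\right) = \left(-400739 - 325\right) \left(-172028 + \left(-113906 + \left(40 - 8\right)\right)\right) = - 401064 \left(-172028 + \left(-113906 + 32\right)\right) = - 401064 \left(-172028 - 113874\right) = \left(-401064\right) \left(-285902\right) = 114664999728$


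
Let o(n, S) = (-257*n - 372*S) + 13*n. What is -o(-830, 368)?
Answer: -65624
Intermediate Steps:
o(n, S) = -372*S - 244*n (o(n, S) = (-372*S - 257*n) + 13*n = -372*S - 244*n)
-o(-830, 368) = -(-372*368 - 244*(-830)) = -(-136896 + 202520) = -1*65624 = -65624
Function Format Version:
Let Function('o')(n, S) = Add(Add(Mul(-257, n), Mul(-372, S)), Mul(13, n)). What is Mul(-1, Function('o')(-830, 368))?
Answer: -65624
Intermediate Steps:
Function('o')(n, S) = Add(Mul(-372, S), Mul(-244, n)) (Function('o')(n, S) = Add(Add(Mul(-372, S), Mul(-257, n)), Mul(13, n)) = Add(Mul(-372, S), Mul(-244, n)))
Mul(-1, Function('o')(-830, 368)) = Mul(-1, Add(Mul(-372, 368), Mul(-244, -830))) = Mul(-1, Add(-136896, 202520)) = Mul(-1, 65624) = -65624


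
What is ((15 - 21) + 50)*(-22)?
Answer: -968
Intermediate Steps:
((15 - 21) + 50)*(-22) = (-6 + 50)*(-22) = 44*(-22) = -968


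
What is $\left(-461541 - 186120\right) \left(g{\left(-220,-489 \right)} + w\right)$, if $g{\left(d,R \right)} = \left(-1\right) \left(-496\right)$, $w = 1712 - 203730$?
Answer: $130517940042$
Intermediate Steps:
$w = -202018$
$g{\left(d,R \right)} = 496$
$\left(-461541 - 186120\right) \left(g{\left(-220,-489 \right)} + w\right) = \left(-461541 - 186120\right) \left(496 - 202018\right) = \left(-647661\right) \left(-201522\right) = 130517940042$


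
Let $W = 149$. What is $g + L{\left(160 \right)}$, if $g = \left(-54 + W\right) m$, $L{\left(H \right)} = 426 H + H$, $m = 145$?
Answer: $82095$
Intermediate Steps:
$L{\left(H \right)} = 427 H$
$g = 13775$ ($g = \left(-54 + 149\right) 145 = 95 \cdot 145 = 13775$)
$g + L{\left(160 \right)} = 13775 + 427 \cdot 160 = 13775 + 68320 = 82095$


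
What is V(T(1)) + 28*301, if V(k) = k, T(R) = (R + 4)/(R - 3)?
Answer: 16851/2 ≈ 8425.5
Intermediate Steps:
T(R) = (4 + R)/(-3 + R)
V(T(1)) + 28*301 = (4 + 1)/(-3 + 1) + 28*301 = 5/(-2) + 8428 = -1/2*5 + 8428 = -5/2 + 8428 = 16851/2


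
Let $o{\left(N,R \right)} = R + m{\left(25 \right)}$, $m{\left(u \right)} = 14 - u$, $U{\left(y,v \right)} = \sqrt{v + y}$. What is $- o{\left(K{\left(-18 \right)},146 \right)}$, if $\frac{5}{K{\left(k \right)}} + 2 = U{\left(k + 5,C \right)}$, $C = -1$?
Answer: $-135$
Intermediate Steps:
$K{\left(k \right)} = \frac{5}{-2 + \sqrt{4 + k}}$ ($K{\left(k \right)} = \frac{5}{-2 + \sqrt{-1 + \left(k + 5\right)}} = \frac{5}{-2 + \sqrt{-1 + \left(5 + k\right)}} = \frac{5}{-2 + \sqrt{4 + k}}$)
$o{\left(N,R \right)} = -11 + R$ ($o{\left(N,R \right)} = R + \left(14 - 25\right) = R - 11 = -11 + R$)
$- o{\left(K{\left(-18 \right)},146 \right)} = - (-11 + 146) = \left(-1\right) 135 = -135$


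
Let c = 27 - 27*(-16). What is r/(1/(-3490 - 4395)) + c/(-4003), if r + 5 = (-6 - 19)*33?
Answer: 26197833191/4003 ≈ 6.5446e+6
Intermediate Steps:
c = 459 (c = 27 + 432 = 459)
r = -830 (r = -5 + (-6 - 19)*33 = -5 - 25*33 = -5 - 825 = -830)
r/(1/(-3490 - 4395)) + c/(-4003) = -830/(1/(-3490 - 4395)) + 459/(-4003) = -830/(1/(-7885)) + 459*(-1/4003) = -830/(-1/7885) - 459/4003 = -830*(-7885) - 459/4003 = 6544550 - 459/4003 = 26197833191/4003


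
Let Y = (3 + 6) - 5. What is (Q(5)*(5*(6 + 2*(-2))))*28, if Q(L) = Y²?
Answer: 4480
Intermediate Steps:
Y = 4 (Y = 9 - 5 = 4)
Q(L) = 16 (Q(L) = 4² = 16)
(Q(5)*(5*(6 + 2*(-2))))*28 = (16*(5*(6 + 2*(-2))))*28 = (16*(5*(6 - 4)))*28 = (16*(5*2))*28 = (16*10)*28 = 160*28 = 4480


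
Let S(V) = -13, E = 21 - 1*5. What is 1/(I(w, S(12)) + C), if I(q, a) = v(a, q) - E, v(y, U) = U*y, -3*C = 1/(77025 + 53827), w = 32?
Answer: -392556/169584193 ≈ -0.0023148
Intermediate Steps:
E = 16 (E = 21 - 5 = 16)
C = -1/392556 (C = -1/(3*(77025 + 53827)) = -1/3/130852 = -1/3*1/130852 = -1/392556 ≈ -2.5474e-6)
I(q, a) = -16 + a*q (I(q, a) = q*a - 1*16 = a*q - 16 = -16 + a*q)
1/(I(w, S(12)) + C) = 1/((-16 - 13*32) - 1/392556) = 1/((-16 - 416) - 1/392556) = 1/(-432 - 1/392556) = 1/(-169584193/392556) = -392556/169584193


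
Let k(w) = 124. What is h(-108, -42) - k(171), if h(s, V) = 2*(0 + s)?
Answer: -340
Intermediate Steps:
h(s, V) = 2*s
h(-108, -42) - k(171) = 2*(-108) - 1*124 = -216 - 124 = -340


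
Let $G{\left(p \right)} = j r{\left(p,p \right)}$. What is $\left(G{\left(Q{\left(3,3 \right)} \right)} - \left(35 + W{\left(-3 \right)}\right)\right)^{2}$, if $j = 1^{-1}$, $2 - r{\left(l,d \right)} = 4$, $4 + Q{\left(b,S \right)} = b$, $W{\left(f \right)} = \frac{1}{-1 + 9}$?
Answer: $\frac{88209}{64} \approx 1378.3$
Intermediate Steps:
$W{\left(f \right)} = \frac{1}{8}$
$Q{\left(b,S \right)} = -4 + b$
$r{\left(l,d \right)} = -2$ ($r{\left(l,d \right)} = 2 - 4 = -2$)
$j = 1$
$G{\left(p \right)} = -2$ ($G{\left(p \right)} = 1 \left(-2\right) = -2$)
$\left(G{\left(Q{\left(3,3 \right)} \right)} - \left(35 + W{\left(-3 \right)}\right)\right)^{2} = \left(-2 - \frac{281}{8}\right)^{2} = \left(- \frac{297}{8}\right)^{2} = \frac{88209}{64}$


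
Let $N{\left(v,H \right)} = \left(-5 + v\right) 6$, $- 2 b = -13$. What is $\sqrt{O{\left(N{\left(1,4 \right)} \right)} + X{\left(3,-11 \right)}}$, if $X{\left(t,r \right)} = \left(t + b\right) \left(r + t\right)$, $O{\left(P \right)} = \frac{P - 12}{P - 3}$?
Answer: $\frac{4 i \sqrt{42}}{3} \approx 8.641 i$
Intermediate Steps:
$b = \frac{13}{2}$ ($b = \left(- \frac{1}{2}\right) \left(-13\right) = \frac{13}{2} \approx 6.5$)
$N{\left(v,H \right)} = -30 + 6 v$
$O{\left(P \right)} = \frac{-12 + P}{-3 + P}$
$X{\left(t,r \right)} = \left(\frac{13}{2} + t\right) \left(r + t\right)$ ($X{\left(t,r \right)} = \left(t + \frac{13}{2}\right) \left(r + t\right) = \left(\frac{13}{2} + t\right) \left(r + t\right)$)
$\sqrt{O{\left(N{\left(1,4 \right)} \right)} + X{\left(3,-11 \right)}} = \sqrt{\frac{-12 + \left(-30 + 6 \cdot 1\right)}{-3 + \left(-30 + 6 \cdot 1\right)} + \left(3^{2} + \frac{13}{2} \left(-11\right) + \frac{13}{2} \cdot 3 - 33\right)} = \sqrt{\frac{-12 + \left(-30 + 6\right)}{-3 + \left(-30 + 6\right)} + \left(9 - \frac{143}{2} + \frac{39}{2} - 33\right)} = \sqrt{\frac{-12 - 24}{-3 - 24} - 76} = \sqrt{\frac{1}{-27} \left(-36\right) - 76} = \sqrt{\left(- \frac{1}{27}\right) \left(-36\right) - 76} = \sqrt{\frac{4}{3} - 76} = \sqrt{- \frac{224}{3}} = \frac{4 i \sqrt{42}}{3}$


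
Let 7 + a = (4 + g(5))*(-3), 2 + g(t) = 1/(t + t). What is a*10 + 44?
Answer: -89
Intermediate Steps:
g(t) = -2 + 1/(2*t) (g(t) = -2 + 1/(t + t) = -2 + 1/(2*t))
a = -133/10 (a = -7 + (4 + (-2 + (1/2)/5))*(-3) = -7 + (4 + (-2 + (1/2)*(1/5)))*(-3) = -7 + (4 + (-2 + 1/10))*(-3) = -7 + (4 - 19/10)*(-3) = -7 + (21/10)*(-3) = -7 - 63/10 = -133/10 ≈ -13.300)
a*10 + 44 = -133/10*10 + 44 = -133 + 44 = -89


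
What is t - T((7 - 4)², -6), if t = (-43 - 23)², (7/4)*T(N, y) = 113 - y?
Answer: 4288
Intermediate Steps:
T(N, y) = 452/7 - 4*y/7 (T(N, y) = 4*(113 - y)/7 = 452/7 - 4*y/7)
t = 4356 (t = (-66)² = 4356)
t - T((7 - 4)², -6) = 4356 - (452/7 - 4/7*(-6)) = 4356 - (452/7 + 24/7) = 4356 - 1*68 = 4356 - 68 = 4288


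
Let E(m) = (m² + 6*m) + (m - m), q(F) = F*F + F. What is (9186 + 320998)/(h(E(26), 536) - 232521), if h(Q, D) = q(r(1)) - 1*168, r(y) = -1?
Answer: -330184/232689 ≈ -1.4190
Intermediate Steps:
q(F) = F + F² (q(F) = F² + F = F + F²)
E(m) = m² + 6*m (E(m) = (m² + 6*m) + 0 = m² + 6*m)
h(Q, D) = -168 (h(Q, D) = -(1 - 1) - 1*168 = -1*0 - 168 = 0 - 168 = -168)
(9186 + 320998)/(h(E(26), 536) - 232521) = (9186 + 320998)/(-168 - 232521) = 330184/(-232689) = 330184*(-1/232689) = -330184/232689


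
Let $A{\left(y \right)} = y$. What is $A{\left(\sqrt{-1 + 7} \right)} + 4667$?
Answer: $4667 + \sqrt{6} \approx 4669.5$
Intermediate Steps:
$A{\left(\sqrt{-1 + 7} \right)} + 4667 = \sqrt{-1 + 7} + 4667 = \sqrt{6} + 4667 = 4667 + \sqrt{6}$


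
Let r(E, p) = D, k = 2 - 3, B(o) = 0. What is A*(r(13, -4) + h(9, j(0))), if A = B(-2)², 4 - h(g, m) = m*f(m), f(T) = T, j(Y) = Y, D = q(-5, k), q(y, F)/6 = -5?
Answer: 0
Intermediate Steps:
k = -1
q(y, F) = -30 (q(y, F) = 6*(-5) = -30)
D = -30
h(g, m) = 4 - m² (h(g, m) = 4 - m*m = 4 - m²)
r(E, p) = -30
A = 0 (A = 0² = 0)
A*(r(13, -4) + h(9, j(0))) = 0*(-30 + (4 - 1*0²)) = 0*(-30 + (4 - 1*0)) = 0*(-30 + (4 + 0)) = 0*(-30 + 4) = 0*(-26) = 0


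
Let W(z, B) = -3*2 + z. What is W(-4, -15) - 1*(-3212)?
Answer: 3202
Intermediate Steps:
W(z, B) = -6 + z
W(-4, -15) - 1*(-3212) = (-6 - 4) - 1*(-3212) = -10 + 3212 = 3202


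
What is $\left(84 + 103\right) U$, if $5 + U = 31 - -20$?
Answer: $8602$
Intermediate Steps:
$U = 46$ ($U = -5 + \left(31 - -20\right) = -5 + \left(31 + 20\right) = -5 + 51 = 46$)
$\left(84 + 103\right) U = \left(84 + 103\right) 46 = 187 \cdot 46 = 8602$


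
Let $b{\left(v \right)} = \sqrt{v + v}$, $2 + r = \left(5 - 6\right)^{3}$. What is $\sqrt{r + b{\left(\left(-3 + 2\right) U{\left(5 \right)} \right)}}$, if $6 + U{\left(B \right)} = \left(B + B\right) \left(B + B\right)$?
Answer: $\sqrt{-3 + 2 i \sqrt{47}} \approx 2.349 + 2.9185 i$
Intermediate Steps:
$U{\left(B \right)} = -6 + 4 B^{2}$ ($U{\left(B \right)} = -6 + \left(B + B\right) \left(B + B\right) = -6 + 2 B 2 B = -6 + 4 B^{2}$)
$r = -3$ ($r = -2 + \left(5 - 6\right)^{3} = -2 + \left(-1\right)^{3} = -2 - 1 = -3$)
$b{\left(v \right)} = \sqrt{2} \sqrt{v}$ ($b{\left(v \right)} = \sqrt{2 v} = \sqrt{2} \sqrt{v}$)
$\sqrt{r + b{\left(\left(-3 + 2\right) U{\left(5 \right)} \right)}} = \sqrt{-3 + \sqrt{2} \sqrt{\left(-3 + 2\right) \left(-6 + 4 \cdot 5^{2}\right)}} = \sqrt{-3 + \sqrt{2} \sqrt{- (-6 + 4 \cdot 25)}} = \sqrt{-3 + \sqrt{2} \sqrt{- (-6 + 100)}} = \sqrt{-3 + \sqrt{2} \sqrt{\left(-1\right) 94}} = \sqrt{-3 + \sqrt{2} \sqrt{-94}} = \sqrt{-3 + \sqrt{2} i \sqrt{94}} = \sqrt{-3 + 2 i \sqrt{47}}$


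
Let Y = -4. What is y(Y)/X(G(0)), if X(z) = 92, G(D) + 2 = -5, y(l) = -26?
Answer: -13/46 ≈ -0.28261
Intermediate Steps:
G(D) = -7 (G(D) = -2 - 5 = -7)
y(Y)/X(G(0)) = -26/92 = -26*1/92 = -13/46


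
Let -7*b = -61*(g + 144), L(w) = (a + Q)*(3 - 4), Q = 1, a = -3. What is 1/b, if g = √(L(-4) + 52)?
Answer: 56/70089 - 7*√6/420534 ≈ 0.00075821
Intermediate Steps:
L(w) = 2 (L(w) = (-3 + 1)*(3 - 4) = -2*(-1) = 2)
g = 3*√6 (g = √(2 + 52) = √54 = 3*√6 ≈ 7.3485)
b = 8784/7 + 183*√6/7 (b = -(-61)*(3*√6 + 144)/7 = -(-61)*(144 + 3*√6)/7 = -(-8784 - 183*√6)/7 = 8784/7 + 183*√6/7 ≈ 1318.9)
1/b = 1/(8784/7 + 183*√6/7)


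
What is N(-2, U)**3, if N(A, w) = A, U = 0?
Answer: -8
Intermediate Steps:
N(-2, U)**3 = (-2)**3 = -8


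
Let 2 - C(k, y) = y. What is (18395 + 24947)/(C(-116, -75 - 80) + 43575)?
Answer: 1667/1682 ≈ 0.99108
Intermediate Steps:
C(k, y) = 2 - y
(18395 + 24947)/(C(-116, -75 - 80) + 43575) = (18395 + 24947)/((2 - (-75 - 80)) + 43575) = 43342/((2 - 1*(-155)) + 43575) = 43342/((2 + 155) + 43575) = 43342/(157 + 43575) = 43342/43732 = 43342*(1/43732) = 1667/1682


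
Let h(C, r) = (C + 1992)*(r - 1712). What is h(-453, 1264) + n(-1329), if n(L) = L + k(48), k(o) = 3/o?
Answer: -11052815/16 ≈ -6.9080e+5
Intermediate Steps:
h(C, r) = (-1712 + r)*(1992 + C) (h(C, r) = (1992 + C)*(-1712 + r) = (-1712 + r)*(1992 + C))
n(L) = 1/16 + L (n(L) = L + 3/48 = L + 3*(1/48) = L + 1/16 = 1/16 + L)
h(-453, 1264) + n(-1329) = (-3410304 - 1712*(-453) + 1992*1264 - 453*1264) + (1/16 - 1329) = (-3410304 + 775536 + 2517888 - 572592) - 21263/16 = -689472 - 21263/16 = -11052815/16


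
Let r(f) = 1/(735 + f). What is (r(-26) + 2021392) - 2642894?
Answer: -440644917/709 ≈ -6.2150e+5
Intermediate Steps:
(r(-26) + 2021392) - 2642894 = (1/(735 - 26) + 2021392) - 2642894 = (1/709 + 2021392) - 2642894 = 1433166929/709 - 2642894 = -440644917/709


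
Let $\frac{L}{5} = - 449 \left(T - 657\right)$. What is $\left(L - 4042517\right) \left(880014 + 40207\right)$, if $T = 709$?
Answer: $-3827435635797$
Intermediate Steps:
$L = -116740$ ($L = 5 \left(- 449 \left(709 - 657\right)\right) = 5 \left(\left(-449\right) 52\right) = 5 \left(-23348\right) = -116740$)
$\left(L - 4042517\right) \left(880014 + 40207\right) = \left(-116740 - 4042517\right) \left(880014 + 40207\right) = \left(-4159257\right) 920221 = -3827435635797$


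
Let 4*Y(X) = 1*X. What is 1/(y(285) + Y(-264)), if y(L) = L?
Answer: 1/219 ≈ 0.0045662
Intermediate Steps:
Y(X) = X/4 (Y(X) = (1*X)/4 = X/4)
1/(y(285) + Y(-264)) = 1/(285 + (1/4)*(-264)) = 1/(285 - 66) = 1/219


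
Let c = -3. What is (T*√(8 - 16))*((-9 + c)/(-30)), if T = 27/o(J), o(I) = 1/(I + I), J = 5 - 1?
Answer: 864*I*√2/5 ≈ 244.38*I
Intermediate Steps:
J = 4
o(I) = 1/(2*I)
T = 216 (T = 27/(((½)/4)) = 27/(((½)*(¼))) = 27/(⅛) = 27*8 = 216)
(T*√(8 - 16))*((-9 + c)/(-30)) = (216*√(8 - 16))*((-9 - 3)/(-30)) = (216*√(-8))*(-12*(-1/30)) = (216*(2*I*√2))*(⅖) = (432*I*√2)*(⅖) = 864*I*√2/5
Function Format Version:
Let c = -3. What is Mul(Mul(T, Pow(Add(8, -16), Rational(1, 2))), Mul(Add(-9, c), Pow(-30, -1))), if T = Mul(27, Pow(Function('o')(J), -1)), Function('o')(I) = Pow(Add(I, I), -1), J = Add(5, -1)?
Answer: Mul(Rational(864, 5), I, Pow(2, Rational(1, 2))) ≈ Mul(244.38, I)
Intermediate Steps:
J = 4
Function('o')(I) = Mul(Rational(1, 2), Pow(I, -1)) (Function('o')(I) = Pow(Mul(2, I), -1) = Mul(Rational(1, 2), Pow(I, -1)))
T = 216 (T = Mul(27, Pow(Mul(Rational(1, 2), Pow(4, -1)), -1)) = Mul(27, Pow(Mul(Rational(1, 2), Rational(1, 4)), -1)) = Mul(27, Pow(Rational(1, 8), -1)) = Mul(27, 8) = 216)
Mul(Mul(T, Pow(Add(8, -16), Rational(1, 2))), Mul(Add(-9, c), Pow(-30, -1))) = Mul(Mul(216, Pow(Add(8, -16), Rational(1, 2))), Mul(Add(-9, -3), Pow(-30, -1))) = Mul(Mul(216, Pow(-8, Rational(1, 2))), Mul(-12, Rational(-1, 30))) = Mul(Mul(216, Mul(2, I, Pow(2, Rational(1, 2)))), Rational(2, 5)) = Mul(Mul(432, I, Pow(2, Rational(1, 2))), Rational(2, 5)) = Mul(Rational(864, 5), I, Pow(2, Rational(1, 2)))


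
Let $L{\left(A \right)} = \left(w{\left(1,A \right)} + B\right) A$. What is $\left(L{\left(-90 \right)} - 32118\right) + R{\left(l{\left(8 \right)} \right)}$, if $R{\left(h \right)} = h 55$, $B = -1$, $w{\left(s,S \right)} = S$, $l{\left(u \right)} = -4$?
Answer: $-24148$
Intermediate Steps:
$R{\left(h \right)} = 55 h$
$L{\left(A \right)} = A \left(-1 + A\right)$ ($L{\left(A \right)} = \left(A - 1\right) A = \left(-1 + A\right) A = A \left(-1 + A\right)$)
$\left(L{\left(-90 \right)} - 32118\right) + R{\left(l{\left(8 \right)} \right)} = \left(- 90 \left(-1 - 90\right) - 32118\right) + 55 \left(-4\right) = \left(\left(-90\right) \left(-91\right) - 32118\right) - 220 = \left(8190 - 32118\right) - 220 = -23928 - 220 = -24148$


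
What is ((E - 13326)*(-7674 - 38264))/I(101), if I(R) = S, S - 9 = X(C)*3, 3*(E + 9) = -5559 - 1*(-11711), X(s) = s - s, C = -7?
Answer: 1555139114/27 ≈ 5.7598e+7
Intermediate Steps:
X(s) = 0
E = 6125/3 (E = -9 + (-5559 - 1*(-11711))/3 = -9 + (-5559 + 11711)/3 = -9 + (⅓)*6152 = -9 + 6152/3 = 6125/3 ≈ 2041.7)
S = 9 (S = 9 + 0*3 = 9 + 0 = 9)
I(R) = 9
((E - 13326)*(-7674 - 38264))/I(101) = ((6125/3 - 13326)*(-7674 - 38264))/9 = -33853/3*(-45938)*(⅑) = (1555139114/3)*(⅑) = 1555139114/27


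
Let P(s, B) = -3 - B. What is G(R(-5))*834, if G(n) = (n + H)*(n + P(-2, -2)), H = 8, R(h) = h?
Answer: -15012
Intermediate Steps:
G(n) = (-1 + n)*(8 + n) (G(n) = (n + 8)*(n + (-3 - 1*(-2))) = (8 + n)*(n + (-3 + 2)) = (8 + n)*(n - 1) = (8 + n)*(-1 + n) = (-1 + n)*(8 + n))
G(R(-5))*834 = (-8 + (-5)**2 + 7*(-5))*834 = (-8 + 25 - 35)*834 = -18*834 = -15012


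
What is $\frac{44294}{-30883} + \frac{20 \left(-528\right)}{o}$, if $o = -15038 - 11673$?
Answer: $- \frac{857012554}{824915813} \approx -1.0389$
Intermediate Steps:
$o = -26711$ ($o = -15038 - 11673 = -26711$)
$\frac{44294}{-30883} + \frac{20 \left(-528\right)}{o} = \frac{44294}{-30883} + \frac{20 \left(-528\right)}{-26711} = 44294 \left(- \frac{1}{30883}\right) - - \frac{10560}{26711} = - \frac{44294}{30883} + \frac{10560}{26711} = - \frac{857012554}{824915813}$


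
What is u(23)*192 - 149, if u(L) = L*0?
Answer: -149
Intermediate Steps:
u(L) = 0
u(23)*192 - 149 = 0*192 - 149 = 0 - 149 = -149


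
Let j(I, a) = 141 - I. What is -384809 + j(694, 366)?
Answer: -385362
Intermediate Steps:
-384809 + j(694, 366) = -384809 + (141 - 1*694) = -384809 + (141 - 694) = -384809 - 553 = -385362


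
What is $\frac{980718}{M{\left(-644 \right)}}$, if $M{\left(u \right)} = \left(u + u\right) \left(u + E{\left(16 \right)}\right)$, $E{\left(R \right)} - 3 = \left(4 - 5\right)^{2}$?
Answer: $\frac{490359}{412160} \approx 1.1897$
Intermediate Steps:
$E{\left(R \right)} = 4$ ($E{\left(R \right)} = 3 + \left(4 - 5\right)^{2} = 3 + \left(-1\right)^{2} = 3 + 1 = 4$)
$M{\left(u \right)} = 2 u \left(4 + u\right)$ ($M{\left(u \right)} = \left(u + u\right) \left(u + 4\right) = 2 u \left(4 + u\right)$)
$\frac{980718}{M{\left(-644 \right)}} = \frac{980718}{2 \left(-644\right) \left(4 - 644\right)} = \frac{980718}{2 \left(-644\right) \left(-640\right)} = \frac{980718}{824320} = 980718 \cdot \frac{1}{824320} = \frac{490359}{412160}$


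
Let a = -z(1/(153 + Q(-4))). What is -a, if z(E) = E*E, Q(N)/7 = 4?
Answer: 1/32761 ≈ 3.0524e-5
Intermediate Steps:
Q(N) = 28 (Q(N) = 7*4 = 28)
z(E) = E²
a = -1/32761 (a = -(1/(153 + 28))² = -(1/181)² = -1*1/32761 = -1/32761 ≈ -3.0524e-5)
-a = -1*(-1/32761) = 1/32761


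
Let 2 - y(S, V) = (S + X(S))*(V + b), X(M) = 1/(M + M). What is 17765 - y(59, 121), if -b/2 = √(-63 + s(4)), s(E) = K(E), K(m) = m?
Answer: 2938557/118 - 6963*I*√59/59 ≈ 24903.0 - 906.51*I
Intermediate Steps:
s(E) = E
X(M) = 1/(2*M)
b = -2*I*√59 (b = -2*√(-63 + 4) = -2*I*√59 ≈ -15.362*I)
y(S, V) = 2 - (S + 1/(2*S))*(V - 2*I*√59)
17765 - y(59, 121) = 17765 - (-½*121 + I*√59 + 59*(2 - 1*59*121 + 2*I*59*√59))/59 = 17765 - (-121/2 + I*√59 + 59*(2 - 7139 + 118*I*√59))/59 = 17765 - (-121/2 + I*√59 + 59*(-7137 + 118*I*√59))/59 = 17765 - (-121/2 + I*√59 + (-421083 + 6962*I*√59))/59 = 17765 - (-842287/2 + 6963*I*√59)/59 = 17765 - (-842287/118 + 6963*I*√59/59) = 17765 + (842287/118 - 6963*I*√59/59) = 2938557/118 - 6963*I*√59/59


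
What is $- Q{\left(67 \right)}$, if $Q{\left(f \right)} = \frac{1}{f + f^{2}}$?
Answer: $- \frac{1}{4556} \approx -0.00021949$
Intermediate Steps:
$- Q{\left(67 \right)} = - \frac{1}{67 \left(1 + 67\right)} = - \frac{1}{67 \cdot 68} = \left(-1\right) \frac{1}{4556} = - \frac{1}{4556}$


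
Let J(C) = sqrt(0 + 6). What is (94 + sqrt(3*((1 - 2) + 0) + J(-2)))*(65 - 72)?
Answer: -658 - 7*I*sqrt(3 - sqrt(6)) ≈ -658.0 - 5.1937*I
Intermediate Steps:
J(C) = sqrt(6)
(94 + sqrt(3*((1 - 2) + 0) + J(-2)))*(65 - 72) = (94 + sqrt(3*((1 - 2) + 0) + sqrt(6)))*(65 - 72) = (94 + sqrt(3*(-1 + 0) + sqrt(6)))*(-7) = (94 + sqrt(3*(-1) + sqrt(6)))*(-7) = (94 + sqrt(-3 + sqrt(6)))*(-7) = -658 - 7*sqrt(-3 + sqrt(6))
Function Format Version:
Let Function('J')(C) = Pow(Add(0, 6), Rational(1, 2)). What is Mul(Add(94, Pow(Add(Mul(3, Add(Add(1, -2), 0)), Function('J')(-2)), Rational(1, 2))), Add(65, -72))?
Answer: Add(-658, Mul(-7, I, Pow(Add(3, Mul(-1, Pow(6, Rational(1, 2)))), Rational(1, 2)))) ≈ Add(-658.00, Mul(-5.1937, I))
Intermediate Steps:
Function('J')(C) = Pow(6, Rational(1, 2))
Mul(Add(94, Pow(Add(Mul(3, Add(Add(1, -2), 0)), Function('J')(-2)), Rational(1, 2))), Add(65, -72)) = Mul(Add(94, Pow(Add(Mul(3, Add(Add(1, -2), 0)), Pow(6, Rational(1, 2))), Rational(1, 2))), Add(65, -72)) = Mul(Add(94, Pow(Add(Mul(3, Add(-1, 0)), Pow(6, Rational(1, 2))), Rational(1, 2))), -7) = Mul(Add(94, Pow(Add(Mul(3, -1), Pow(6, Rational(1, 2))), Rational(1, 2))), -7) = Mul(Add(94, Pow(Add(-3, Pow(6, Rational(1, 2))), Rational(1, 2))), -7) = Add(-658, Mul(-7, Pow(Add(-3, Pow(6, Rational(1, 2))), Rational(1, 2))))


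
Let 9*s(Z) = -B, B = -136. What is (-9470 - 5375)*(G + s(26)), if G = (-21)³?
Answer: 1235296985/9 ≈ 1.3726e+8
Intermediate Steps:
G = -9261
s(Z) = 136/9 (s(Z) = (-1*(-136))/9 = (⅑)*136 = 136/9)
(-9470 - 5375)*(G + s(26)) = (-9470 - 5375)*(-9261 + 136/9) = -14845*(-83213/9) = 1235296985/9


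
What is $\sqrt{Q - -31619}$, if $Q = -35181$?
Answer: $i \sqrt{3562} \approx 59.682 i$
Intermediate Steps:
$\sqrt{Q - -31619} = \sqrt{-35181 - -31619} = \sqrt{-35181 + 31619} = \sqrt{-3562} = i \sqrt{3562}$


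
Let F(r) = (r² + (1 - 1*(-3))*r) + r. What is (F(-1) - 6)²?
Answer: 100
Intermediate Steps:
F(r) = r² + 5*r (F(r) = (r² + (1 + 3)*r) + r = (r² + 4*r) + r = r² + 5*r)
(F(-1) - 6)² = (-(5 - 1) - 6)² = (-1*4 - 6)² = (-4 - 6)² = (-10)² = 100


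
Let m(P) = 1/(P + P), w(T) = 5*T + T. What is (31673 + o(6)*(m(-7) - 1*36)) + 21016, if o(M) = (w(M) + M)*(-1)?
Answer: 54204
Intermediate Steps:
w(T) = 6*T
o(M) = -7*M (o(M) = (6*M + M)*(-1) = (7*M)*(-1) = -7*M)
m(P) = 1/(2*P)
(31673 + o(6)*(m(-7) - 1*36)) + 21016 = (31673 + (-7*6)*((½)/(-7) - 1*36)) + 21016 = (31673 - 42*((½)*(-⅐) - 36)) + 21016 = (31673 - 42*(-1/14 - 36)) + 21016 = (31673 - 42*(-505/14)) + 21016 = (31673 + 1515) + 21016 = 33188 + 21016 = 54204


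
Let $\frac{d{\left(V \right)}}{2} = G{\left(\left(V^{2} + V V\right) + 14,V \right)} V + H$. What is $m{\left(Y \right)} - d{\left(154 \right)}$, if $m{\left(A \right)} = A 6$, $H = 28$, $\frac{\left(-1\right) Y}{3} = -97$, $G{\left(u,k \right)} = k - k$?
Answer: $1690$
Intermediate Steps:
$G{\left(u,k \right)} = 0$
$Y = 291$ ($Y = \left(-3\right) \left(-97\right) = 291$)
$m{\left(A \right)} = 6 A$
$d{\left(V \right)} = 56$ ($d{\left(V \right)} = 2 \left(0 V + 28\right) = 2 \left(0 + 28\right) = 2 \cdot 28 = 56$)
$m{\left(Y \right)} - d{\left(154 \right)} = 6 \cdot 291 - 56 = 1746 - 56 = 1690$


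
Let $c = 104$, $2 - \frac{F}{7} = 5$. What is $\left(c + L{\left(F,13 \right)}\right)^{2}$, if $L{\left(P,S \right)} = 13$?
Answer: $13689$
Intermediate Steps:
$F = -21$ ($F = 14 - 35 = -21$)
$\left(c + L{\left(F,13 \right)}\right)^{2} = \left(104 + 13\right)^{2} = 117^{2} = 13689$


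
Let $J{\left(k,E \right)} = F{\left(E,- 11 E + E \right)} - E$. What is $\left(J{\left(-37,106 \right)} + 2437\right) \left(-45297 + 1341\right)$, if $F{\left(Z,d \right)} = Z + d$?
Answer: $-60527412$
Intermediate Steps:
$J{\left(k,E \right)} = - 10 E$ ($J{\left(k,E \right)} = \left(E + \left(- 11 E + E\right)\right) - E = \left(E - 10 E\right) - E = - 9 E - E = - 10 E$)
$\left(J{\left(-37,106 \right)} + 2437\right) \left(-45297 + 1341\right) = \left(\left(-10\right) 106 + 2437\right) \left(-45297 + 1341\right) = \left(-1060 + 2437\right) \left(-43956\right) = 1377 \left(-43956\right) = -60527412$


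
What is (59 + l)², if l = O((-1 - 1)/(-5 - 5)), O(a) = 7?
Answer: 4356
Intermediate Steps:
l = 7
(59 + l)² = (59 + 7)² = 66² = 4356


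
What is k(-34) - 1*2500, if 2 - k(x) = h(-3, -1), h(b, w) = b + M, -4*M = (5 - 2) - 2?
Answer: -9979/4 ≈ -2494.8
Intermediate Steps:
M = -1/4 (M = -((5 - 2) - 2)/4 = -(3 - 2)/4 = -1/4*1 = -1/4 ≈ -0.25000)
h(b, w) = -1/4 + b (h(b, w) = b - 1/4 = -1/4 + b)
k(x) = 21/4 (k(x) = 2 - (-1/4 - 3) = 2 - 1*(-13/4) = 2 + 13/4 = 21/4)
k(-34) - 1*2500 = 21/4 - 1*2500 = 21/4 - 2500 = -9979/4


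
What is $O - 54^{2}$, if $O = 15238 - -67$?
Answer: $12389$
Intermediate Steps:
$O = 15305$ ($O = 15238 + 67 = 15305$)
$O - 54^{2} = 15305 - 54^{2} = 15305 - 2916 = 12389$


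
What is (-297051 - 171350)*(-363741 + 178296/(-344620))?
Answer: 14678820999094029/86155 ≈ 1.7038e+11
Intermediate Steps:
(-297051 - 171350)*(-363741 + 178296/(-344620)) = -468401*(-363741 + 178296*(-1/344620)) = -468401*(-363741 - 44574/86155) = -468401*(-31338150429/86155) = 14678820999094029/86155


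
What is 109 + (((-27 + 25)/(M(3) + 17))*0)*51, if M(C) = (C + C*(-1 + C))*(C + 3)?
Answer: 109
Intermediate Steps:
M(C) = (3 + C)*(C + C*(-1 + C)) (M(C) = (C + C*(-1 + C))*(3 + C) = (3 + C)*(C + C*(-1 + C)))
109 + (((-27 + 25)/(M(3) + 17))*0)*51 = 109 + (((-27 + 25)/(3²*(3 + 3) + 17))*0)*51 = 109 + (-2/(9*6 + 17)*0)*51 = 109 + (-2/(54 + 17)*0)*51 = 109 + (-2/71*0)*51 = 109 + (-2*1/71*0)*51 = 109 - 2/71*0*51 = 109 + 0*51 = 109 + 0 = 109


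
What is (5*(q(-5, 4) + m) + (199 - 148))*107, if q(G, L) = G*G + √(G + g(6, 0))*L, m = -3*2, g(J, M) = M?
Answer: 15622 + 2140*I*√5 ≈ 15622.0 + 4785.2*I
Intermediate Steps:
m = -6
q(G, L) = G² + L*√G (q(G, L) = G*G + √(G + 0)*L = G² + √G*L = G² + L*√G)
(5*(q(-5, 4) + m) + (199 - 148))*107 = (5*(((-5)² + 4*√(-5)) - 6) + (199 - 148))*107 = (5*((25 + 4*(I*√5)) - 6) + 51)*107 = (5*((25 + 4*I*√5) - 6) + 51)*107 = (5*(19 + 4*I*√5) + 51)*107 = ((95 + 20*I*√5) + 51)*107 = (146 + 20*I*√5)*107 = 15622 + 2140*I*√5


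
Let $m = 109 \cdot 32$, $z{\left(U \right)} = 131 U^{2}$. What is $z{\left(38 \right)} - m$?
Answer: $185676$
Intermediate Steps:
$m = 3488$
$z{\left(38 \right)} - m = 131 \cdot 38^{2} - 3488 = 131 \cdot 1444 - 3488 = 189164 - 3488 = 185676$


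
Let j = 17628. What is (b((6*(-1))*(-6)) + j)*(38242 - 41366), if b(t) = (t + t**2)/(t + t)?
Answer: -55127666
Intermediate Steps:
b(t) = (t + t**2)/(2*t) (b(t) = (t + t**2)/((2*t)) = (t + t**2)*(1/(2*t)) = (t + t**2)/(2*t))
(b((6*(-1))*(-6)) + j)*(38242 - 41366) = ((1/2 + ((6*(-1))*(-6))/2) + 17628)*(38242 - 41366) = ((1/2 + (-6*(-6))/2) + 17628)*(-3124) = ((1/2 + (1/2)*36) + 17628)*(-3124) = ((1/2 + 18) + 17628)*(-3124) = (37/2 + 17628)*(-3124) = (35293/2)*(-3124) = -55127666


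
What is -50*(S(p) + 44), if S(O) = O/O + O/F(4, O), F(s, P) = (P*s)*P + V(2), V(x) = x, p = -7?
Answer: -222575/99 ≈ -2248.2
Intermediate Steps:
F(s, P) = 2 + s*P**2 (F(s, P) = (P*s)*P + 2 = s*P**2 + 2 = 2 + s*P**2)
S(O) = 1 + O/(2 + 4*O**2) (S(O) = O/O + O/(2 + 4*O**2) = 1 + O/(2 + 4*O**2))
-50*(S(p) + 44) = -50*((2 - 7 + 4*(-7)**2)/(2*(1 + 2*(-7)**2)) + 44) = -50*((2 - 7 + 4*49)/(2*(1 + 2*49)) + 44) = -50*((2 - 7 + 196)/(2*(1 + 98)) + 44) = -50*((1/2)*191/99 + 44) = -50*((1/2)*(1/99)*191 + 44) = -50*(191/198 + 44) = -50*8903/198 = -222575/99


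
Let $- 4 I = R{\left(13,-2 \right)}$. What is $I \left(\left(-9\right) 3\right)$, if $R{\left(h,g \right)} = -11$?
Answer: $- \frac{297}{4} \approx -74.25$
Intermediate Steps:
$I = \frac{11}{4}$ ($I = \left(- \frac{1}{4}\right) \left(-11\right) = \frac{11}{4} \approx 2.75$)
$I \left(\left(-9\right) 3\right) = \frac{11 \left(\left(-9\right) 3\right)}{4} = \frac{11}{4} \left(-27\right) = - \frac{297}{4}$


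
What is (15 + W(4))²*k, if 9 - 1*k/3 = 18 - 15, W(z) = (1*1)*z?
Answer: 6498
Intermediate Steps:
W(z) = z (W(z) = 1*z = z)
k = 18 (k = 27 - 3*(18 - 15) = 27 - 3*3 = 27 - 9 = 18)
(15 + W(4))²*k = (15 + 4)²*18 = 19²*18 = 361*18 = 6498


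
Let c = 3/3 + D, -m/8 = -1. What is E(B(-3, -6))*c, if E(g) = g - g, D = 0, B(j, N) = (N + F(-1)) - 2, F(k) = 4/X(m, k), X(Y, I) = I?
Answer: 0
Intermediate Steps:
m = 8 (m = -8*(-1) = 8)
F(k) = 4/k
B(j, N) = -6 + N (B(j, N) = (N + 4/(-1)) - 2 = (N + 4*(-1)) - 2 = (N - 4) - 2 = (-4 + N) - 2 = -6 + N)
E(g) = 0
c = 1 (c = 3/3 + 0 = 3*(1/3) + 0 = 1 + 0 = 1)
E(B(-3, -6))*c = 0*1 = 0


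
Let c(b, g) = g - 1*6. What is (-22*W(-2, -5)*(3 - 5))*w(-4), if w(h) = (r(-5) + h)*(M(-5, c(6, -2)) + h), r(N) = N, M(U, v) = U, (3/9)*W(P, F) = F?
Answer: -53460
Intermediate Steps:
c(b, g) = -6 + g (c(b, g) = g - 6 = -6 + g)
W(P, F) = 3*F
w(h) = (-5 + h)² (w(h) = (-5 + h)*(-5 + h) = (-5 + h)²)
(-22*W(-2, -5)*(3 - 5))*w(-4) = (-22*3*(-5)*(3 - 5))*(25 + (-4)² - 10*(-4)) = (-(-330)*(-2))*(25 + 16 + 40) = -22*30*81 = -660*81 = -53460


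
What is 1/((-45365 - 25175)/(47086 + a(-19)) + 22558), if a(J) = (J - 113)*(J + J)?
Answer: 26051/587623188 ≈ 4.4333e-5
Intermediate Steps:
a(J) = 2*J*(-113 + J) (a(J) = (-113 + J)*(2*J) = 2*J*(-113 + J))
1/((-45365 - 25175)/(47086 + a(-19)) + 22558) = 1/((-45365 - 25175)/(47086 + 2*(-19)*(-113 - 19)) + 22558) = 1/(-70540/(47086 + 2*(-19)*(-132)) + 22558) = 1/(-70540/(47086 + 5016) + 22558) = 1/(-70540/52102 + 22558) = 1/(-70540*1/52102 + 22558) = 1/(-35270/26051 + 22558) = 1/(587623188/26051) = 26051/587623188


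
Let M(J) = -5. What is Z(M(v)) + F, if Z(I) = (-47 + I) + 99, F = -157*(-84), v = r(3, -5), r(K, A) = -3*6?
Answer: 13235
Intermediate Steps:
r(K, A) = -18
v = -18
F = 13188
Z(I) = 52 + I
Z(M(v)) + F = (52 - 5) + 13188 = 47 + 13188 = 13235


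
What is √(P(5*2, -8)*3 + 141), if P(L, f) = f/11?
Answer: √16797/11 ≈ 11.782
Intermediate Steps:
P(L, f) = f/11 (P(L, f) = f*(1/11) = f/11)
√(P(5*2, -8)*3 + 141) = √(((1/11)*(-8))*3 + 141) = √(-8/11*3 + 141) = √(-24/11 + 141) = √(1527/11) = √16797/11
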